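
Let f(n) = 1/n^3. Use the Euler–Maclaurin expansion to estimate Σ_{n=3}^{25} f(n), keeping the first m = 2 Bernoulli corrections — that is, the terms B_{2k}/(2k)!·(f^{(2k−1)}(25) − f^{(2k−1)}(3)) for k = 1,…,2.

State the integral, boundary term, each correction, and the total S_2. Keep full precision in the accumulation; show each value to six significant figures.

The integral term ∫_3^25 1/x^3 dx = 0.0547556.
Boundary: ½(f(3) + f(25)) = ½(0.0370370 + 6.40000e-05) = 0.0185505.
Running total after boundary: 0.0733061.
Correction k=1: B_{2}/2! · (f^{(1)}(25) − f^{(1)}(3)) = 1/12 · (-7.68000e-06 − (-0.0370370)) = 0.00308578.
After k=1: 0.0763919.
Correction k=2: B_{4}/4! · (f^{(3)}(25) − f^{(3)}(3)) = −1/720 · (-2.45760e-07 − (-0.0823045)) = -0.000114312.

S_2 ≈ 0.0762775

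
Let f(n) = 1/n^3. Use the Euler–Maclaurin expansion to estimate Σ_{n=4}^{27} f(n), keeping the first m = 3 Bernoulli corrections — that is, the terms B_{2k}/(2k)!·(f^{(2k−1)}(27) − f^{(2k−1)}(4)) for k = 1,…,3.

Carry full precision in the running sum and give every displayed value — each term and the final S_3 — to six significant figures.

∫_4^27 1/x^3 dx evaluates to 0.0305641.
Endpoint term: (f(4) + f(27))/2 = (0.0156250 + 5.08053e-05)/2 = 0.00783790.
Running total after boundary: 0.0384020.
Order-1 term: 1/12 · (-5.64503e-06 − (-0.0117188)) = 0.000976092.
Partial sum through k=1: 0.0393781.
Order-2 term: −1/720 · (-1.54870e-07 − (-0.0146484)) = -2.03448e-05.
Partial sum through k=2: 0.0393578.
Order-3 term: 1/30240 · (-8.92258e-09 − (-0.0384521)) = 1.27157e-06.

S_3 ≈ 0.0393591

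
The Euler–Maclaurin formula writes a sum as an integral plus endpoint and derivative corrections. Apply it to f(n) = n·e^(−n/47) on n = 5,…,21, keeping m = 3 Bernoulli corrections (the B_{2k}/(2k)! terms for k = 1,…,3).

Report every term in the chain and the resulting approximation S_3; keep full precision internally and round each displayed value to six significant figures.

∫_5^21 x·e^(−x/47) dx evaluates to 152.978.
½[f(5) + f(21)] = ½[4.49540 + 13.4330] = 8.96420.
Integral + boundary = 161.943.
Order-1 term: 1/12 · (0.353858 − 0.803433) = -0.0374646.
Partial sum through k=1: 161.905.
Order-2 term: −1/720 · (0.000739335 − 0.00117772) = 6.08875e-07.
Partial sum through k=2: 161.905.
Order-3 term: 1/30240 · (5.96868e-07 − 9.01648e-07) = -1.00787e-11.

S_3 ≈ 161.905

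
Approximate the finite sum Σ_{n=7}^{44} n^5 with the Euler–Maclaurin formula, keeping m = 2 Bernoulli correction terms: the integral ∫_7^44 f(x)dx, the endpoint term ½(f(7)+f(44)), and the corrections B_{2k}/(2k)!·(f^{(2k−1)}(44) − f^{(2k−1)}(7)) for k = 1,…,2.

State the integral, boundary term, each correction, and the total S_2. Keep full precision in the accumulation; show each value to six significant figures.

∫_7^44 x^5 dx evaluates to 1.20937e+09.
½[f(7) + f(44)] = ½[16807.0 + 1.64916e+08] = 8.24665e+07.
So far: 1.29183e+09.
k=1: B_{2}/(2)! × [f^{(1)}(44) − f^{(1)}(7)] = 1/12 × (1.87405e+07 − 12005.0) = 1.56071e+06.
After k=1: 1.29339e+09.
k=2: B_{4}/(4)! × [f^{(3)}(44) − f^{(3)}(7)] = −1/720 × (116160 − 2940.00) = -157.250.

S_2 ≈ 1.29339e+09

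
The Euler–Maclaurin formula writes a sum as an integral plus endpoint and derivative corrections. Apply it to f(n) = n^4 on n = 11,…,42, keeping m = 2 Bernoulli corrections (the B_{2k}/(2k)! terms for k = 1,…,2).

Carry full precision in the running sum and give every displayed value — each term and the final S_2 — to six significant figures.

The integral term ∫_11^42 x^4 dx = 2.61060e+07.
½[f(11) + f(42)] = ½[14641.0 + 3.11170e+06] = 1.56317e+06.
Integral + boundary = 2.76692e+07.
Correction k=1: B_{2}/2! · (f^{(1)}(42) − f^{(1)}(11)) = 1/12 · (296352 − 5324.00) = 24252.3.
Running total after k=1: 2.76935e+07.
Correction k=2: B_{4}/4! · (f^{(3)}(42) − f^{(3)}(11)) = −1/720 · (1008.00 − 264.000) = -1.03333.

S_2 ≈ 2.76935e+07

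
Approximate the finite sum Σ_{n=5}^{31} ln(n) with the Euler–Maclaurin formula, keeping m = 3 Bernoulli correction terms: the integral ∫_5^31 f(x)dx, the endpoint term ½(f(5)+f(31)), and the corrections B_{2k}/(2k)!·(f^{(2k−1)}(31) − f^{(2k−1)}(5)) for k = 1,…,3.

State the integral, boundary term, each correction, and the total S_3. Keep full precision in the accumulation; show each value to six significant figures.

S_3 ≈ 74.9142

∫_5^31 ln(x) dx evaluates to 72.4064.
Endpoint term: (f(5) + f(31))/2 = (1.60944 + 3.43399)/2 = 2.52171.
Running total after boundary: 74.9281.
Correction k=1: B_{2}/2! · (f^{(1)}(31) − f^{(1)}(5)) = 1/12 · (0.0322581 − 0.200000) = -0.0139785.
Partial sum through k=1: 74.9141.
Correction k=2: B_{4}/4! · (f^{(3)}(31) − f^{(3)}(5)) = −1/720 · (6.71344e-05 − 0.0160000) = 2.21290e-05.
Partial sum through k=2: 74.9142.
Correction k=3: B_{6}/6! · (f^{(5)}(31) − f^{(5)}(5)) = 1/30240 · (8.38306e-07 − 0.00768000) = -2.53941e-07.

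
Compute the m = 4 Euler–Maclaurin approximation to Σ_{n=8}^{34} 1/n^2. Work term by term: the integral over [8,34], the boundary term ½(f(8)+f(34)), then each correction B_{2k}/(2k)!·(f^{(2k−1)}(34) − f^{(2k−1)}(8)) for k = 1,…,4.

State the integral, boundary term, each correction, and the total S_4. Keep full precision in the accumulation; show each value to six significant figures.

Integral: ∫_8^34 1/x^2 dx = 0.0955882.
½[f(8) + f(34)] = ½[0.0156250 + 0.000865052] = 0.00824503.
So far: 0.103833.
k=1: B_{2}/(2)! × [f^{(1)}(34) − f^{(1)}(8)] = 1/12 × (-5.08854e-05 − (-0.00390625)) = 0.000321280.
Running total after k=1: 0.104155.
k=2: B_{4}/(4)! × [f^{(3)}(34) − f^{(3)}(8)] = −1/720 × (-5.28222e-07 − (-0.000732422)) = -1.01652e-06.
Running total after k=2: 0.104154.
k=3: B_{6}/(6)! × [f^{(5)}(34) − f^{(5)}(8)] = 1/30240 × (-1.37082e-08 − (-0.000343323)) = 1.13528e-08.
Running total after k=3: 0.104154.
k=4: B_{8}/(8)! × [f^{(7)}(34) − f^{(7)}(8)] = −1/1209600 × (-6.64065e-10 − (-0.000300407)) = -2.48352e-10.

S_4 ≈ 0.104154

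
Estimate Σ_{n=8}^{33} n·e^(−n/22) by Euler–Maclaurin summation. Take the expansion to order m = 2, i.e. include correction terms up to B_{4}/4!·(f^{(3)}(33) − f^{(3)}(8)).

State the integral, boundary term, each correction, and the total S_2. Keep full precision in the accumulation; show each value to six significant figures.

The integral term ∫_8^33 x·e^(−x/22) dx = 188.807.
Boundary: ½(f(8) + f(33)) = ½(5.56115 + 7.36330) = 6.46222.
Integral + boundary = 195.270.
Order-1 term: 1/12 · (-0.111565 − 0.442364) = -0.0461608.
Running total after k=1: 195.224.
Order-2 term: −1/720 · (0.000691519 − 0.00378647) = 4.29854e-06.

S_2 ≈ 195.224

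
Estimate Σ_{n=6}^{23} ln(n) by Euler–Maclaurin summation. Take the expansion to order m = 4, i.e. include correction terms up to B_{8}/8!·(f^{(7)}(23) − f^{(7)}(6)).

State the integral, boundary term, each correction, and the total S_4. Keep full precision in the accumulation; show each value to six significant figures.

∫_6^23 ln(x) dx evaluates to 44.3658.
Endpoint term: (f(6) + f(23))/2 = (1.79176 + 3.13549)/2 = 2.46363.
So far: 46.8294.
k=1: B_{2}/(2)! × [f^{(1)}(23) − f^{(1)}(6)] = 1/12 × (0.0434783 − 0.166667) = -0.0102657.
After k=1: 46.8192.
k=2: B_{4}/(4)! × [f^{(3)}(23) − f^{(3)}(6)] = −1/720 × (0.000164379 − 0.00925926) = 1.26318e-05.
After k=2: 46.8192.
k=3: B_{6}/(6)! × [f^{(5)}(23) − f^{(5)}(6)] = 1/30240 × (3.72883e-06 − 0.00308642) = -1.01941e-07.
After k=3: 46.8192.
k=4: B_{8}/(8)! × [f^{(7)}(23) − f^{(7)}(6)] = −1/1209600 × (2.11465e-07 − 0.00257202) = 2.12616e-09.

S_4 ≈ 46.8192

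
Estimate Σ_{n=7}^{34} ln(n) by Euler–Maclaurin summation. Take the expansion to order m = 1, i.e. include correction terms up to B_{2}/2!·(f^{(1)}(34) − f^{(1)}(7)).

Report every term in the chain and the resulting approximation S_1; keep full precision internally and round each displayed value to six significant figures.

Integral: ∫_7^34 ln(x) dx = 79.2749.
½[f(7) + f(34)] = ½[1.94591 + 3.52636] = 2.73614.
Running total after boundary: 82.0110.
Correction k=1: B_{2}/2! · (f^{(1)}(34) − f^{(1)}(7)) = 1/12 · (0.0294118 − 0.142857) = -0.00945378.

S_1 ≈ 82.0016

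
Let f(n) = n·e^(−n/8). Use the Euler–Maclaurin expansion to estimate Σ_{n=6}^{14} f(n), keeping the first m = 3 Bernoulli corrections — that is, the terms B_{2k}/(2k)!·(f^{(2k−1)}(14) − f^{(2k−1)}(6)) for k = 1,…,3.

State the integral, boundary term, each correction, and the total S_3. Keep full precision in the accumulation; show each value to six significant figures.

S_3 ≈ 24.9337

Integral: ∫_6^14 x·e^(−x/8) dx = 22.3208.
Endpoint term: (f(6) + f(14))/2 = (2.83420 + 2.43284)/2 = 2.63352.
So far: 24.9544.
k=1: B_{2}/(2)! × [f^{(1)}(14) − f^{(1)}(6)] = 1/12 × (-0.130330 − 0.118092) = -0.0207018.
After k=1: 24.9337.
k=2: B_{4}/(4)! × [f^{(3)}(14) − f^{(3)}(6)] = −1/720 × (0.00339402 − 0.0166066) = 1.83509e-05.
After k=2: 24.9337.
k=3: B_{6}/(6)! × [f^{(5)}(14) − f^{(5)}(6)] = 1/30240 × (0.000137882 − 0.000490126) = -1.16483e-08.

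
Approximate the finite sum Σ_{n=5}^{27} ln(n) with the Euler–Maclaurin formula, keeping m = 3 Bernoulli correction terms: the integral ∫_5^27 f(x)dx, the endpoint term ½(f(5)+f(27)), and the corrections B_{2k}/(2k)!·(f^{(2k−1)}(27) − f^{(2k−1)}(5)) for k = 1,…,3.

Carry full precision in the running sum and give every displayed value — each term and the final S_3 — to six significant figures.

S_3 ≈ 61.3795

Integral: ∫_5^27 ln(x) dx = 58.9404.
½[f(5) + f(27)] = ½[1.60944 + 3.29584] = 2.45264.
So far: 61.3930.
k=1: B_{2}/(2)! × [f^{(1)}(27) − f^{(1)}(5)] = 1/12 × (0.0370370 − 0.200000) = -0.0135802.
After k=1: 61.3795.
k=2: B_{4}/(4)! × [f^{(3)}(27) − f^{(3)}(5)] = −1/720 × (0.000101611 − 0.0160000) = 2.20811e-05.
After k=2: 61.3795.
k=3: B_{6}/(6)! × [f^{(5)}(27) − f^{(5)}(5)] = 1/30240 × (1.67260e-06 − 0.00768000) = -2.53913e-07.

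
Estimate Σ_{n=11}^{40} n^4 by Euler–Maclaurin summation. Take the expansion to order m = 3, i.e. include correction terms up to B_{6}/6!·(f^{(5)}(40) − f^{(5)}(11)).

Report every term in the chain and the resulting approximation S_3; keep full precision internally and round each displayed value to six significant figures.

S_3 ≈ 2.17560e+07

∫_11^40 x^4 dx evaluates to 2.04478e+07.
Boundary: ½(f(11) + f(40)) = ½(14641.0 + 2.56000e+06) = 1.28732e+06.
Integral + boundary = 2.17351e+07.
Correction k=1: B_{2}/2! · (f^{(1)}(40) − f^{(1)}(11)) = 1/12 · (256000 − 5324.00) = 20889.7.
Running total after k=1: 2.17560e+07.
Correction k=2: B_{4}/4! · (f^{(3)}(40) − f^{(3)}(11)) = −1/720 · (960.000 − 264.000) = -0.966667.
Running total after k=2: 2.17560e+07.
Correction k=3: B_{6}/6! · (f^{(5)}(40) − f^{(5)}(11)) = 1/30240 · (0.00000 − 0.00000) = 0.00000.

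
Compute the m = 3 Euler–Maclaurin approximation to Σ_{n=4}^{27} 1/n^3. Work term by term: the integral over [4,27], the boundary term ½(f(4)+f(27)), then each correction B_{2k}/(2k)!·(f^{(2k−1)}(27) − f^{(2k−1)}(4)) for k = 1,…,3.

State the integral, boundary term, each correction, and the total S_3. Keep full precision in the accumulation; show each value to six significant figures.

∫_4^27 1/x^3 dx evaluates to 0.0305641.
Boundary: ½(f(4) + f(27)) = ½(0.0156250 + 5.08053e-05) = 0.00783790.
Integral + boundary = 0.0384020.
Order-1 term: 1/12 · (-5.64503e-06 − (-0.0117188)) = 0.000976092.
After k=1: 0.0393781.
Order-2 term: −1/720 · (-1.54870e-07 − (-0.0146484)) = -2.03448e-05.
After k=2: 0.0393578.
Order-3 term: 1/30240 · (-8.92258e-09 − (-0.0384521)) = 1.27157e-06.

S_3 ≈ 0.0393591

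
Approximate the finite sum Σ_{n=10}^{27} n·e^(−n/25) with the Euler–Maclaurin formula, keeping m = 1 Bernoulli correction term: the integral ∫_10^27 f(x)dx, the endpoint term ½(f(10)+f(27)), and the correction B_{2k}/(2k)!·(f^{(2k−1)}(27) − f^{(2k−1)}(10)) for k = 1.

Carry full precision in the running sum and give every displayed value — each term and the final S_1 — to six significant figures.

Integral: ∫_10^27 x·e^(−x/25) dx = 145.056.
Boundary: ½(f(10) + f(27)) = ½(6.70320 + 9.16908) = 7.93614.
So far: 152.992.
Order-1 term: 1/12 · (-0.0271676 − 0.402192) = -0.0357800.

S_1 ≈ 152.956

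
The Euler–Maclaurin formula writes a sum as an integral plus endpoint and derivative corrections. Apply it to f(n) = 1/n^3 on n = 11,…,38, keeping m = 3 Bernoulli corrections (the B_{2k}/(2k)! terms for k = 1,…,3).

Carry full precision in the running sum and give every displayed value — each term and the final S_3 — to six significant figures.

S_3 ≈ 0.00418765

∫_11^38 1/x^3 dx evaluates to 0.00378597.
½[f(11) + f(38)] = ½[0.000751315 + 1.82242e-05] = 0.000384770.
So far: 0.00417074.
k=1: B_{2}/(2)! × [f^{(1)}(38) − f^{(1)}(11)] = 1/12 × (-1.43876e-06 − (-0.000204904)) = 1.69554e-05.
After k=1: 0.00418770.
k=2: B_{4}/(4)! × [f^{(3)}(38) − f^{(3)}(11)] = −1/720 × (-1.99274e-08 − (-3.38684e-05)) = -4.70118e-08.
After k=2: 0.00418765.
k=3: B_{6}/(6)! × [f^{(5)}(38) − f^{(5)}(11)] = 1/30240 × (-5.79605e-10 − (-1.17560e-05)) = 3.88737e-10.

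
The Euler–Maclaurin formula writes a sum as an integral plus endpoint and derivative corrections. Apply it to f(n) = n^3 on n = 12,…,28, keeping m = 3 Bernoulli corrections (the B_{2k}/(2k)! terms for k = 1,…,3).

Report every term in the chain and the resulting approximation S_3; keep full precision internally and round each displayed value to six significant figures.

S_3 ≈ 160480

∫_12^28 x^3 dx evaluates to 148480.
Boundary: ½(f(12) + f(28)) = ½(1728.00 + 21952.0) = 11840.0.
So far: 160320.
k=1: B_{2}/(2)! × [f^{(1)}(28) − f^{(1)}(12)] = 1/12 × (2352.00 − 432.000) = 160.000.
After k=1: 160480.
k=2: B_{4}/(4)! × [f^{(3)}(28) − f^{(3)}(12)] = −1/720 × (6.00000 − 6.00000) = 0.00000.
After k=2: 160480.
k=3: B_{6}/(6)! × [f^{(5)}(28) − f^{(5)}(12)] = 1/30240 × (0.00000 − 0.00000) = 0.00000.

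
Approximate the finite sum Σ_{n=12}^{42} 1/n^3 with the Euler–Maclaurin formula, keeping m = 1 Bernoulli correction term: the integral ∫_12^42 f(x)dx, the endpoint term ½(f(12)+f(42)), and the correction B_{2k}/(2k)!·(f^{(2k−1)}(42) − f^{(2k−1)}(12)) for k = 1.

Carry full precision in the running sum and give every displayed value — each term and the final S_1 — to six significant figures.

Integral: ∫_12^42 1/x^3 dx = 0.00318878.
Endpoint term: (f(12) + f(42))/2 = (0.000578704 + 1.34975e-05)/2 = 0.000296101.
Running total after boundary: 0.00348488.
Correction k=1: B_{2}/2! · (f^{(1)}(42) − f^{(1)}(12)) = 1/12 · (-9.64104e-07 − (-0.000144676)) = 1.19760e-05.

S_1 ≈ 0.00349685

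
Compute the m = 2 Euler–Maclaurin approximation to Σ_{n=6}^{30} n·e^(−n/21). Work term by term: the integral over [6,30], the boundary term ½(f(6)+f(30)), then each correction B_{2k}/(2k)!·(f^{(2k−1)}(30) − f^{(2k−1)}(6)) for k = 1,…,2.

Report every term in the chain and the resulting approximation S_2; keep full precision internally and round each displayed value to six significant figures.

The integral term ∫_6^30 x·e^(−x/21) dx = 169.421.
Endpoint term: (f(6) + f(30))/2 = (4.50886 + 7.18953)/2 = 5.84920.
So far: 175.271.
Order-1 term: 1/12 · (-0.102708 − 0.536769) = -0.0532898.
Partial sum through k=1: 175.217.
Order-2 term: −1/720 · (0.000853956 − 0.00462522) = 5.23787e-06.

S_2 ≈ 175.217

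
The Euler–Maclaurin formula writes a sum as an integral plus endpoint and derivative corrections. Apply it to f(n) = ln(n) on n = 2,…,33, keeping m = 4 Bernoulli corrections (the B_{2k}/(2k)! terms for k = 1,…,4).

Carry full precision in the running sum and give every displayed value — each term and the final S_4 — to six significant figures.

Integral: ∫_2^33 ln(x) dx = 82.9985.
Boundary: ½(f(2) + f(33)) = ½(0.693147 + 3.49651) = 2.09483.
Integral + boundary = 85.0933.
k=1: B_{2}/(2)! × [f^{(1)}(33) − f^{(1)}(2)] = 1/12 × (0.0303030 − 0.500000) = -0.0391414.
After k=1: 85.0541.
k=2: B_{4}/(4)! × [f^{(3)}(33) − f^{(3)}(2)] = −1/720 × (5.56529e-05 − 0.250000) = 0.000347145.
After k=2: 85.0545.
k=3: B_{6}/(6)! × [f^{(5)}(33) − f^{(5)}(2)] = 1/30240 × (6.13256e-07 − 0.750000) = -2.48016e-05.
After k=3: 85.0545.
k=4: B_{8}/(8)! × [f^{(7)}(33) − f^{(7)}(2)] = −1/1209600 × (1.68941e-08 − 5.62500) = 4.65030e-06.

S_4 ≈ 85.0545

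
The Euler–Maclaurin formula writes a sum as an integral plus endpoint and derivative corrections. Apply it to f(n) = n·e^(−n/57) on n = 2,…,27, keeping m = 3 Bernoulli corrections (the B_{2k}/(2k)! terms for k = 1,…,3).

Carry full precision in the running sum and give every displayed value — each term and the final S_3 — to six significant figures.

∫_2^27 x·e^(−x/57) dx evaluates to 265.540.
½[f(2) + f(27)] = ½[1.93104 + 16.8130] = 9.37202.
Integral + boundary = 274.912.
Order-1 term: 1/12 · (0.327739 − 0.931643) = -0.0503253.
Running total after k=1: 274.862.
Order-2 term: −1/720 · (0.000484194 − 0.000881097) = 5.51254e-07.
Running total after k=2: 274.862.
Order-3 term: 1/30240 · (2.67010e-07 − 4.54123e-07) = -6.18762e-12.

S_3 ≈ 274.862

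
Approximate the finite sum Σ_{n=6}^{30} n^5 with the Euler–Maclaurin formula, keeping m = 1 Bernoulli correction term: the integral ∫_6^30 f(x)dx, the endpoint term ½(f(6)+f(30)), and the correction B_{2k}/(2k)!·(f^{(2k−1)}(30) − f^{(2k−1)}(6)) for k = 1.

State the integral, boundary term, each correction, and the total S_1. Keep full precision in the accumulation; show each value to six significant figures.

S_1 ≈ 1.33983e+08

Integral: ∫_6^30 x^5 dx = 1.21492e+08.
Boundary: ½(f(6) + f(30)) = ½(7776.00 + 2.43000e+07) = 1.21539e+07.
So far: 1.33646e+08.
Correction k=1: B_{2}/2! · (f^{(1)}(30) − f^{(1)}(6)) = 1/12 · (4.05000e+06 − 6480.00) = 336960.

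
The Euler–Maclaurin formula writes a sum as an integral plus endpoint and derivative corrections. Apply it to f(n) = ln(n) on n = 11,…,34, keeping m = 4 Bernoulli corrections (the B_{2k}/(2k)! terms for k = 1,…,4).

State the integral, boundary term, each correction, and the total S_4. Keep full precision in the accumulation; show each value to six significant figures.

S_4 ≈ 73.4764

∫_11^34 ln(x) dx evaluates to 70.5194.
Endpoint term: (f(11) + f(34))/2 = (2.39790 + 3.52636)/2 = 2.96213.
So far: 73.4815.
k=1: B_{2}/(2)! × [f^{(1)}(34) − f^{(1)}(11)] = 1/12 × (0.0294118 − 0.0909091) = -0.00512478.
Partial sum through k=1: 73.4764.
k=2: B_{4}/(4)! × [f^{(3)}(34) − f^{(3)}(11)] = −1/720 × (5.08854e-05 − 0.00150263) = 2.01631e-06.
Partial sum through k=2: 73.4764.
k=3: B_{6}/(6)! × [f^{(5)}(34) − f^{(5)}(11)] = 1/30240 × (5.28222e-07 − 0.000149021) = -4.91048e-09.
Partial sum through k=3: 73.4764.
k=4: B_{8}/(8)! × [f^{(7)}(34) − f^{(7)}(11)] = −1/1209600 × (1.37082e-08 − 3.69474e-05) = 3.05338e-11.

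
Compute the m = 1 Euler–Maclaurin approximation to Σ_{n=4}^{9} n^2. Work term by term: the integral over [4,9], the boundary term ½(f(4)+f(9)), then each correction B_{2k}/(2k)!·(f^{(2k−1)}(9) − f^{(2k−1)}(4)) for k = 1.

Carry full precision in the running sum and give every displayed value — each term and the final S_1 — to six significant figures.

The integral term ∫_4^9 x^2 dx = 221.667.
½[f(4) + f(9)] = ½[16.0000 + 81.0000] = 48.5000.
So far: 270.167.
Correction k=1: B_{2}/2! · (f^{(1)}(9) − f^{(1)}(4)) = 1/12 · (18.0000 − 8.00000) = 0.833333.

S_1 ≈ 271.000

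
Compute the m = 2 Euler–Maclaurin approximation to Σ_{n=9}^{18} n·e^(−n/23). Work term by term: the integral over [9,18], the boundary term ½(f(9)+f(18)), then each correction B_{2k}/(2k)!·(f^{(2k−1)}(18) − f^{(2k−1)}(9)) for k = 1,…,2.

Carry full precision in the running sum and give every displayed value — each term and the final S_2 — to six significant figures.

The integral term ∫_9^18 x·e^(−x/23) dx = 66.5136.
½[f(9) + f(18)] = ½[6.08557 + 8.22981] = 7.15769.
Integral + boundary = 73.6713.
k=1: B_{2}/(2)! × [f^{(1)}(18) − f^{(1)}(9)] = 1/12 × (0.0993939 − 0.411584) = -0.0260159.
After k=1: 73.6453.
k=2: B_{4}/(4)! × [f^{(3)}(18) − f^{(3)}(9)] = −1/720 × (0.00191648 − 0.00333447) = 1.96943e-06.

S_2 ≈ 73.6453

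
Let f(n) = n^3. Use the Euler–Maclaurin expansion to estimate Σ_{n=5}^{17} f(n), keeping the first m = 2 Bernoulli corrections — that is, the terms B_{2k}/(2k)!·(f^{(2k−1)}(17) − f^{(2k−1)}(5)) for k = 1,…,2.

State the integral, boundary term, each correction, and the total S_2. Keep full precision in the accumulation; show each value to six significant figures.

S_2 ≈ 23309.0

The integral term ∫_5^17 x^3 dx = 20724.0.
Boundary: ½(f(5) + f(17)) = ½(125.000 + 4913.00) = 2519.00.
Running total after boundary: 23243.0.
Order-1 term: 1/12 · (867.000 − 75.0000) = 66.0000.
Running total after k=1: 23309.0.
Order-2 term: −1/720 · (6.00000 − 6.00000) = 0.00000.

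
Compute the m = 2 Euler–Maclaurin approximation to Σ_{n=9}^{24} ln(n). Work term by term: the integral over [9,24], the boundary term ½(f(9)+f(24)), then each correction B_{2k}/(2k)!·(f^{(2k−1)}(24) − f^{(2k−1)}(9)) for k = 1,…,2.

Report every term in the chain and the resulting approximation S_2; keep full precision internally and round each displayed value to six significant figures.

Integral: ∫_9^24 ln(x) dx = 41.4983.
Boundary: ½(f(9) + f(24)) = ½(2.19722 + 3.17805) = 2.68764.
Integral + boundary = 44.1859.
k=1: B_{2}/(2)! × [f^{(1)}(24) − f^{(1)}(9)] = 1/12 × (0.0416667 − 0.111111) = -0.00578704.
Running total after k=1: 44.1801.
k=2: B_{4}/(4)! × [f^{(3)}(24) − f^{(3)}(9)] = −1/720 × (0.000144676 − 0.00274348) = 3.60946e-06.

S_2 ≈ 44.1801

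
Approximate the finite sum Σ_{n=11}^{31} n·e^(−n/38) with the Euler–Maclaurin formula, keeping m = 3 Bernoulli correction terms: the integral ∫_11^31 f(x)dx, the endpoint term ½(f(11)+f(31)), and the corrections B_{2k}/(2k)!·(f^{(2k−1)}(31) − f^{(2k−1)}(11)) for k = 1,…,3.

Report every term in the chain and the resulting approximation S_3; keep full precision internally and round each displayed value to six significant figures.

The integral term ∫_11^31 x·e^(−x/38) dx = 234.316.
Endpoint term: (f(11) + f(31))/2 = (8.23523 + 13.7110)/2 = 10.9731.
Integral + boundary = 245.289.
Order-1 term: 1/12 · (0.0814745 − 0.531941) = -0.0375389.
Partial sum through k=1: 245.251.
Order-2 term: −1/720 · (0.000669013 − 0.00140530) = 1.02262e-06.
Partial sum through k=2: 245.251.
Order-3 term: 1/30240 · (8.87537e-07 − 1.69129e-06) = -2.65792e-11.

S_3 ≈ 245.251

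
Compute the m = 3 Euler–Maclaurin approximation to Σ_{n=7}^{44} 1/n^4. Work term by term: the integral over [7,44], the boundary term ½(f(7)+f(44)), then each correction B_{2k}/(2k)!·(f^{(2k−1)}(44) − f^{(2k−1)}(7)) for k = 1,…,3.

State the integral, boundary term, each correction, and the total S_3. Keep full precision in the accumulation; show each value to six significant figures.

Integral: ∫_7^44 1/x^4 dx = 0.000967904.
Boundary: ½(f(7) + f(44)) = ½(0.000416493 + 2.66802e-07) = 0.000208380.
So far: 0.00117628.
k=1: B_{2}/(2)! × [f^{(1)}(44) − f^{(1)}(7)] = 1/12 × (-2.42547e-08 − (-0.000237996)) = 1.98310e-05.
After k=1: 0.00119612.
k=2: B_{4}/(4)! × [f^{(3)}(44) − f^{(3)}(7)] = −1/720 × (-3.75848e-10 − (-0.000145712)) = -2.02377e-07.
After k=2: 0.00119591.
k=3: B_{6}/(6)! × [f^{(5)}(44) − f^{(5)}(7)] = 1/30240 × (-1.08716e-11 − (-0.000166528)) = 5.50687e-09.

S_3 ≈ 0.00119592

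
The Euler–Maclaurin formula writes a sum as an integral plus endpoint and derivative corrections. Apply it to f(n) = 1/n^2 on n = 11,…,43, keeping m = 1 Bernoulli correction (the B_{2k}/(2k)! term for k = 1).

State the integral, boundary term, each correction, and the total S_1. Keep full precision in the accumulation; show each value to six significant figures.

S_1 ≈ 0.0721790

Integral: ∫_11^43 1/x^2 dx = 0.0676533.
Endpoint term: (f(11) + f(43))/2 = (0.00826446 + 0.000540833)/2 = 0.00440265.
Integral + boundary = 0.0720559.
Order-1 term: 1/12 · (-2.51550e-05 − (-0.00150263)) = 0.000123123.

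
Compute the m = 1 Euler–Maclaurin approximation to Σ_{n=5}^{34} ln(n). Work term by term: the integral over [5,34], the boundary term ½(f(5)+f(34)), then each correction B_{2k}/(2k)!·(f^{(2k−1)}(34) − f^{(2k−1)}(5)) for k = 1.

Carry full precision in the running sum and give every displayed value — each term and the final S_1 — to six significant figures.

S_1 ≈ 85.4028

The integral term ∫_5^34 ln(x) dx = 82.8491.
½[f(5) + f(34)] = ½[1.60944 + 3.52636] = 2.56790.
So far: 85.4170.
Correction k=1: B_{2}/2! · (f^{(1)}(34) − f^{(1)}(5)) = 1/12 · (0.0294118 − 0.200000) = -0.0142157.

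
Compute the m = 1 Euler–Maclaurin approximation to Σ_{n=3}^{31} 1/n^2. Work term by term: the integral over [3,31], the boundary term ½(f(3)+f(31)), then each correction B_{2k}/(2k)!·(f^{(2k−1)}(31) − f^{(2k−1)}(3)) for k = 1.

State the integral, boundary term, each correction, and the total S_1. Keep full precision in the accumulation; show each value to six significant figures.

∫_3^31 1/x^2 dx evaluates to 0.301075.
½[f(3) + f(31)] = ½[0.111111 + 0.00104058] = 0.0560758.
Integral + boundary = 0.357151.
k=1: B_{2}/(2)! × [f^{(1)}(31) − f^{(1)}(3)] = 1/12 × (-6.71344e-05 − (-0.0740741)) = 0.00616724.

S_1 ≈ 0.363318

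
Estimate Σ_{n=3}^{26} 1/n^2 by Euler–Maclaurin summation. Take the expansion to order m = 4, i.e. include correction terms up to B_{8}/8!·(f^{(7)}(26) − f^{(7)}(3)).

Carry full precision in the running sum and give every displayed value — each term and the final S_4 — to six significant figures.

S_4 ≈ 0.357202

The integral term ∫_3^26 1/x^2 dx = 0.294872.
Endpoint term: (f(3) + f(26))/2 = (0.111111 + 0.00147929)/2 = 0.0562952.
So far: 0.351167.
k=1: B_{2}/(2)! × [f^{(1)}(26) − f^{(1)}(3)] = 1/12 × (-0.000113792 − (-0.0740741)) = 0.00616336.
Running total after k=1: 0.357330.
k=2: B_{4}/(4)! × [f^{(3)}(26) − f^{(3)}(3)] = −1/720 × (-2.01997e-06 − (-0.0987654)) = -0.000137171.
Running total after k=2: 0.357193.
k=3: B_{6}/(6)! × [f^{(5)}(26) − f^{(5)}(3)] = 1/30240 × (-8.96436e-08 − (-0.329218)) = 1.08868e-05.
Running total after k=3: 0.357204.
k=4: B_{8}/(8)! × [f^{(7)}(26) − f^{(7)}(3)] = −1/1209600 × (-7.42609e-09 − (-2.04847)) = -1.69351e-06.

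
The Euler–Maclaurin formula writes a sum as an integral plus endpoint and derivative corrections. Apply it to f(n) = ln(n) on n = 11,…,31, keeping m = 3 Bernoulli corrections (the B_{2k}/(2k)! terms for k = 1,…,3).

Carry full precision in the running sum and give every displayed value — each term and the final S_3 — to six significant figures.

Integral: ∫_11^31 ln(x) dx = 60.0768.
Boundary: ½(f(11) + f(31)) = ½(2.39790 + 3.43399) = 2.91594.
Running total after boundary: 62.9927.
Order-1 term: 1/12 · (0.0322581 − 0.0909091) = -0.00488759.
Partial sum through k=1: 62.9878.
Order-2 term: −1/720 · (6.71344e-05 − 0.00150263) = 1.99374e-06.
Partial sum through k=2: 62.9878.
Order-3 term: 1/30240 · (8.38306e-07 − 0.000149021) = -4.90023e-09.

S_3 ≈ 62.9878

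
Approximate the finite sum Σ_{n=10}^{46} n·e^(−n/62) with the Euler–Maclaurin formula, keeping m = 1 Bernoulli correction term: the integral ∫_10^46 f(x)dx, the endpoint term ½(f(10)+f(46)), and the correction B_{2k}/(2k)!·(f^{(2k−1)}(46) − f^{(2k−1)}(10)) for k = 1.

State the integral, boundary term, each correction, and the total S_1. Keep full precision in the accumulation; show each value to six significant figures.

Integral: ∫_10^46 x·e^(−x/62) dx = 610.487.
½[f(10) + f(46)] = ½[8.51045 + 21.9048] = 15.2076.
Integral + boundary = 625.695.
Correction k=1: B_{2}/2! · (f^{(1)}(46) − f^{(1)}(10)) = 1/12 · (0.122888 − 0.713780) = -0.0492410.

S_1 ≈ 625.646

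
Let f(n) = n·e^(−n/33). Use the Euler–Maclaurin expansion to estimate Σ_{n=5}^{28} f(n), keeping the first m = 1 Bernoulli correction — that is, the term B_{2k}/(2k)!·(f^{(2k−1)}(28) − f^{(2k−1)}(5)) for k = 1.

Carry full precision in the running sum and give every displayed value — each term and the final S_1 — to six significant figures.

S_1 ≈ 224.089

The integral term ∫_5^28 x·e^(−x/33) dx = 216.003.
½[f(5) + f(28)] = ½[4.29702 + 11.9858] = 8.14139.
So far: 224.144.
k=1: B_{2}/(2)! × [f^{(1)}(28) − f^{(1)}(5)] = 1/12 × (0.0648580 − 0.729192) = -0.0553612.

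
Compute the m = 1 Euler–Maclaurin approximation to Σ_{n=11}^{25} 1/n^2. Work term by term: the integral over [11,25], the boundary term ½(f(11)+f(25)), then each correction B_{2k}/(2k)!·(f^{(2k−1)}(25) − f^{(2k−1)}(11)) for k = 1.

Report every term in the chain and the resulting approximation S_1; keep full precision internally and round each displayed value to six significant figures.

∫_11^25 1/x^2 dx evaluates to 0.0509091.
½[f(11) + f(25)] = ½[0.00826446 + 0.00160000] = 0.00493223.
Integral + boundary = 0.0558413.
k=1: B_{2}/(2)! × [f^{(1)}(25) − f^{(1)}(11)] = 1/12 × (-0.000128000 − (-0.00150263)) = 0.000114552.

S_1 ≈ 0.0559559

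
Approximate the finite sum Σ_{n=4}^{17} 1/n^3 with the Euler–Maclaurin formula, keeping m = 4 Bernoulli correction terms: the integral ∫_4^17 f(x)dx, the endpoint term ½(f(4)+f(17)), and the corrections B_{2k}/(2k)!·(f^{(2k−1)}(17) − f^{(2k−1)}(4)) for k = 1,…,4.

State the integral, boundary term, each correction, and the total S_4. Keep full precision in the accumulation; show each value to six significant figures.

The integral term ∫_4^17 1/x^3 dx = 0.0295199.
Boundary: ½(f(4) + f(17)) = ½(0.0156250 + 0.000203542) = 0.00791427.
Running total after boundary: 0.0374342.
Correction k=1: B_{2}/2! · (f^{(1)}(17) − f^{(1)}(4)) = 1/12 · (-3.59191e-05 − (-0.0117188)) = 0.000973569.
Running total after k=1: 0.0384077.
Correction k=2: B_{4}/4! · (f^{(3)}(17) − f^{(3)}(4)) = −1/720 · (-2.48575e-06 − (-0.0146484)) = -2.03416e-05.
Running total after k=2: 0.0383874.
Correction k=3: B_{6}/6! · (f^{(5)}(17) − f^{(5)}(4)) = 1/30240 · (-3.61251e-07 − (-0.0384521)) = 1.27155e-06.
Running total after k=3: 0.0383887.
Correction k=4: B_{8}/8! · (f^{(7)}(17) − f^{(7)}(4)) = −1/1209600 · (-9.00003e-08 − (-0.173035)) = -1.43051e-07.

S_4 ≈ 0.0383885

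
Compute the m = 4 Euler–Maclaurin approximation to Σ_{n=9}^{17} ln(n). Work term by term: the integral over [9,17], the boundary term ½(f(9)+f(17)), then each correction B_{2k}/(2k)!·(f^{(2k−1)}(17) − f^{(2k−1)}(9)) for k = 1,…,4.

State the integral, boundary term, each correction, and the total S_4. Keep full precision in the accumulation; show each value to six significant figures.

S_4 ≈ 22.9005

The integral term ∫_9^17 ln(x) dx = 20.3896.
Boundary: ½(f(9) + f(17)) = ½(2.19722 + 2.83321) = 2.51522.
So far: 22.9048.
Correction k=1: B_{2}/2! · (f^{(1)}(17) − f^{(1)}(9)) = 1/12 · (0.0588235 − 0.111111) = -0.00435730.
Running total after k=1: 22.9005.
Correction k=2: B_{4}/4! · (f^{(3)}(17) − f^{(3)}(9)) = −1/720 · (0.000407083 − 0.00274348) = 3.24500e-06.
Running total after k=2: 22.9005.
Correction k=3: B_{6}/6! · (f^{(5)}(17) − f^{(5)}(9)) = 1/30240 · (1.69031e-05 − 0.000406442) = -1.28816e-08.
Running total after k=3: 22.9005.
Correction k=4: B_{8}/8! · (f^{(7)}(17) − f^{(7)}(9)) = −1/1209600 · (1.75465e-06 − 0.000150534) = 1.22999e-10.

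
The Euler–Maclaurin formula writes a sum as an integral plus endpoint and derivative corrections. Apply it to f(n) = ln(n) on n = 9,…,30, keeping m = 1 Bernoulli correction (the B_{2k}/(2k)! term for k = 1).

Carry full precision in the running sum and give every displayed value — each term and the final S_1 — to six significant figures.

The integral term ∫_9^30 ln(x) dx = 61.2609.
Boundary: ½(f(9) + f(30)) = ½(2.19722 + 3.40120) = 2.79921.
Running total after boundary: 64.0601.
Order-1 term: 1/12 · (0.0333333 − 0.111111) = -0.00648148.

S_1 ≈ 64.0536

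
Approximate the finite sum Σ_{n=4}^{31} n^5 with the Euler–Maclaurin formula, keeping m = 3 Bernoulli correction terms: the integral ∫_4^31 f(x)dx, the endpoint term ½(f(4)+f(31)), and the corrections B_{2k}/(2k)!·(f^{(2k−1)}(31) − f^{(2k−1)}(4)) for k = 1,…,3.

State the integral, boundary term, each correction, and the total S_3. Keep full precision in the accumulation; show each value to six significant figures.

Integral: ∫_4^31 x^5 dx = 1.47917e+08.
Endpoint term: (f(4) + f(31))/2 = (1024.00 + 2.86292e+07)/2 = 1.43151e+07.
So far: 1.62232e+08.
Correction k=1: B_{2}/2! · (f^{(1)}(31) − f^{(1)}(4)) = 1/12 · (4.61760e+06 − 1280.00) = 384694.
After k=1: 1.62616e+08.
Correction k=2: B_{4}/4! · (f^{(3)}(31) − f^{(3)}(4)) = −1/720 · (57660.0 − 960.000) = -78.7500.
After k=2: 1.62616e+08.
Correction k=3: B_{6}/6! · (f^{(5)}(31) − f^{(5)}(4)) = 1/30240 · (120.000 − 120.000) = 0.00000.

S_3 ≈ 1.62616e+08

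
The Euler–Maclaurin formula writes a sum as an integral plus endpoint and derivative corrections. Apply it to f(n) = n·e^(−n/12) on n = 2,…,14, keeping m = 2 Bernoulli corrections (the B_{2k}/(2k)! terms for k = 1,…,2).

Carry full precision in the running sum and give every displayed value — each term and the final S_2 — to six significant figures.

The integral term ∫_2^14 x·e^(−x/12) dx = 45.0511.
Boundary: ½(f(2) + f(14)) = ½(1.69296 + 4.35965) = 3.02630.
Integral + boundary = 48.0774.
k=1: B_{2}/(2)! × [f^{(1)}(14) − f^{(1)}(2)] = 1/12 × (-0.0519005 − 0.705401) = -0.0631085.
Partial sum through k=1: 48.0143.
k=2: B_{4}/(4)! × [f^{(3)}(14) − f^{(3)}(2)] = −1/720 × (0.00396462 − 0.0166553) = 1.76260e-05.

S_2 ≈ 48.0143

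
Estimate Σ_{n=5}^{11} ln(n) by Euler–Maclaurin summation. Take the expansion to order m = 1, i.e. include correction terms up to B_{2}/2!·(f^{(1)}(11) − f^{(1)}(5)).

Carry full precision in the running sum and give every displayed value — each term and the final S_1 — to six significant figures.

The integral term ∫_5^11 ln(x) dx = 12.3297.
Boundary: ½(f(5) + f(11)) = ½(1.60944 + 2.39790) = 2.00367.
So far: 14.3333.
Correction k=1: B_{2}/2! · (f^{(1)}(11) − f^{(1)}(5)) = 1/12 · (0.0909091 − 0.200000) = -0.00909091.

S_1 ≈ 14.3242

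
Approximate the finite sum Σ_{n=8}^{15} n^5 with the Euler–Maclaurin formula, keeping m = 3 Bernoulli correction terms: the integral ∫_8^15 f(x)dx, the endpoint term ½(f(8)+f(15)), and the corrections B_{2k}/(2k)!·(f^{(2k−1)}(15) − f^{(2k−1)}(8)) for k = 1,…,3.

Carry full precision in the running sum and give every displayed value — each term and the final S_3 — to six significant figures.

The integral term ∫_8^15 x^5 dx = 1.85475e+06.
½[f(8) + f(15)] = ½[32768.0 + 759375] = 396072.
Running total after boundary: 2.25082e+06.
Order-1 term: 1/12 · (253125 − 20480.0) = 19387.1.
Running total after k=1: 2.27021e+06.
Order-2 term: −1/720 · (13500.0 − 3840.00) = -13.4167.
Running total after k=2: 2.27019e+06.
Order-3 term: 1/30240 · (120.000 − 120.000) = 0.00000.

S_3 ≈ 2.27019e+06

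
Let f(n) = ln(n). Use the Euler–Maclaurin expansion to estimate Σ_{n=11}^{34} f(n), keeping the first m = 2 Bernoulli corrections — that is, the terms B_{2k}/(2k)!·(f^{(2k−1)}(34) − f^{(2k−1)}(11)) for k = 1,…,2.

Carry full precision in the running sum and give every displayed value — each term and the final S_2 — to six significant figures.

The integral term ∫_11^34 ln(x) dx = 70.5194.
Boundary: ½(f(11) + f(34)) = ½(2.39790 + 3.52636) = 2.96213.
So far: 73.4815.
Correction k=1: B_{2}/2! · (f^{(1)}(34) − f^{(1)}(11)) = 1/12 · (0.0294118 − 0.0909091) = -0.00512478.
After k=1: 73.4764.
Correction k=2: B_{4}/4! · (f^{(3)}(34) − f^{(3)}(11)) = −1/720 · (5.08854e-05 − 0.00150263) = 2.01631e-06.

S_2 ≈ 73.4764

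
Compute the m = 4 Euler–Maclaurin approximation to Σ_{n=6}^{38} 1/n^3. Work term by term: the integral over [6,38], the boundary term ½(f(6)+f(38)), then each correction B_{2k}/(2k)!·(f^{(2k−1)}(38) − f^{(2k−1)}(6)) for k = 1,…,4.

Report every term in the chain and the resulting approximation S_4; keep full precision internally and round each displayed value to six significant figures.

S_4 ≈ 0.0160576

∫_6^38 1/x^3 dx evaluates to 0.0135426.
Endpoint term: (f(6) + f(38))/2 = (0.00462963 + 1.82242e-05)/2 = 0.00232393.
Integral + boundary = 0.0158666.
k=1: B_{2}/(2)! × [f^{(1)}(38) − f^{(1)}(6)] = 1/12 × (-1.43876e-06 − (-0.00231481)) = 0.000192781.
After k=1: 0.0160593.
k=2: B_{4}/(4)! × [f^{(3)}(38) − f^{(3)}(6)] = −1/720 × (-1.99274e-08 − (-0.00128601)) = -1.78609e-06.
After k=2: 0.0160576.
k=3: B_{6}/(6)! × [f^{(5)}(38) − f^{(5)}(6)] = 1/30240 × (-5.79605e-10 − (-0.00150034)) = 4.96145e-08.
After k=3: 0.0160576.
k=4: B_{8}/(8)! × [f^{(7)}(38) − f^{(7)}(6)] = −1/1209600 × (-2.88999e-11 − (-0.00300069)) = -2.48073e-09.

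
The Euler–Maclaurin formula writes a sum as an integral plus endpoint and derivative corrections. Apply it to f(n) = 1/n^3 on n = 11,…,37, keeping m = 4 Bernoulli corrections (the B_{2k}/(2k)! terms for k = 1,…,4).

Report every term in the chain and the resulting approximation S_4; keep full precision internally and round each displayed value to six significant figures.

The integral term ∫_11^37 1/x^3 dx = 0.00376700.
Boundary: ½(f(11) + f(37)) = ½(0.000751315 + 1.97422e-05) = 0.000385528.
Integral + boundary = 0.00415253.
Order-1 term: 1/12 · (-1.60072e-06 − (-0.000204904)) = 1.69419e-05.
Partial sum through k=1: 0.00416947.
Order-2 term: −1/720 · (-2.33852e-08 − (-3.38684e-05)) = -4.70070e-08.
Partial sum through k=2: 0.00416942.
Order-3 term: 1/30240 · (-7.17442e-10 − (-1.17560e-05)) = 3.88732e-10.
Partial sum through k=3: 0.00416943.
Order-4 term: −1/1209600 · (-3.77325e-11 − (-6.99530e-06)) = -5.78312e-12.

S_4 ≈ 0.00416943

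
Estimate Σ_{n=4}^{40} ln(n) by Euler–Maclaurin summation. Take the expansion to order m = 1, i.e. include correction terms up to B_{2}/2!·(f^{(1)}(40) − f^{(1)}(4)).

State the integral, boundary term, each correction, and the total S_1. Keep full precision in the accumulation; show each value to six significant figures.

S_1 ≈ 108.529

Integral: ∫_4^40 ln(x) dx = 106.010.
Endpoint term: (f(4) + f(40))/2 = (1.38629 + 3.68888)/2 = 2.53759.
So far: 108.548.
k=1: B_{2}/(2)! × [f^{(1)}(40) − f^{(1)}(4)] = 1/12 × (0.0250000 − 0.250000) = -0.0187500.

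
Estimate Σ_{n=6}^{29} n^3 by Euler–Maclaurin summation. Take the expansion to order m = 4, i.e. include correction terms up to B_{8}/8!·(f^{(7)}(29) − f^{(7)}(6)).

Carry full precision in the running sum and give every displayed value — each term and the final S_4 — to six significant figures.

S_4 ≈ 189000

The integral term ∫_6^29 x^3 dx = 176496.
Boundary: ½(f(6) + f(29)) = ½(216.000 + 24389.0) = 12302.5.
Running total after boundary: 188799.
Order-1 term: 1/12 · (2523.00 − 108.000) = 201.250.
After k=1: 189000.
Order-2 term: −1/720 · (6.00000 − 6.00000) = 0.00000.
After k=2: 189000.
Order-3 term: 1/30240 · (0.00000 − 0.00000) = 0.00000.
After k=3: 189000.
Order-4 term: −1/1209600 · (0.00000 − 0.00000) = 0.00000.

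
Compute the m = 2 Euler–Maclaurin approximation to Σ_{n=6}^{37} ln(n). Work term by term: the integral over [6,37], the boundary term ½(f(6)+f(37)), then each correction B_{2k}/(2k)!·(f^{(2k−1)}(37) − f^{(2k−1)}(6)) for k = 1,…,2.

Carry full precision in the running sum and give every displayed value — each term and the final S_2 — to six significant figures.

S_2 ≈ 94.5431

∫_6^37 ln(x) dx evaluates to 91.8534.
Endpoint term: (f(6) + f(37))/2 = (1.79176 + 3.61092)/2 = 2.70134.
So far: 94.5547.
Order-1 term: 1/12 · (0.0270270 − 0.166667) = -0.0116366.
After k=1: 94.5431.
Order-2 term: −1/720 · (3.94843e-05 − 0.00925926) = 1.28052e-05.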